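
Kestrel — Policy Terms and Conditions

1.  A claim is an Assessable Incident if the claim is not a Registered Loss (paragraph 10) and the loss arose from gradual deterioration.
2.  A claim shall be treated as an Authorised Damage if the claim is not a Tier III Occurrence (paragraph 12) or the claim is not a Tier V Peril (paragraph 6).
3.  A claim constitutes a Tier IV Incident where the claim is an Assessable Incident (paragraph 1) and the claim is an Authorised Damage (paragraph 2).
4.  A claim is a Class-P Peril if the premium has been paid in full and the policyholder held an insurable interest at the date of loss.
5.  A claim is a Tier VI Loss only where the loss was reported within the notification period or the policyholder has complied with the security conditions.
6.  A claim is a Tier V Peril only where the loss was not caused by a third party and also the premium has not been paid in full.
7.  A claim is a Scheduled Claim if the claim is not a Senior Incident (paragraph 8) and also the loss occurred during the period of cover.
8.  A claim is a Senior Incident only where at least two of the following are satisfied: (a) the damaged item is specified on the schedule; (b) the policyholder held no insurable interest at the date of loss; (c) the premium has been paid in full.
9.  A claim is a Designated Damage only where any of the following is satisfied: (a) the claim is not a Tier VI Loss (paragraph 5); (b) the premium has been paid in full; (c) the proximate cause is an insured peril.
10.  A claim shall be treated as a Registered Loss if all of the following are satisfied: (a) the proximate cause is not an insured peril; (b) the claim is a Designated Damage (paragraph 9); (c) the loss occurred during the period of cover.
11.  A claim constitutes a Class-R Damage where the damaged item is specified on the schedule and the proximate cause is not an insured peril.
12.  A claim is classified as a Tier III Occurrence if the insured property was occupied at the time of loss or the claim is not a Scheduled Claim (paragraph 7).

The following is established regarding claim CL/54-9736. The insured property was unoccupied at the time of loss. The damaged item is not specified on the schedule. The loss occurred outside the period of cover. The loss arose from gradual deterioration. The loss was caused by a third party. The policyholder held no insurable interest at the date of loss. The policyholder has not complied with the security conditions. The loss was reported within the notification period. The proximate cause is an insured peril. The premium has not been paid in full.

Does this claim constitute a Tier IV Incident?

paragraph 5 — Tier VI Loss: [the loss was reported within the notification period? yes] OR [the policyholder has complied with the security conditions? no] → satisfied.
paragraph 9 — Designated Damage: [not a Tier VI Loss (paragraph 5)? no] OR [the premium has been paid in full? no] OR [the proximate cause is an insured peril? yes] → satisfied.
paragraph 10 — Registered Loss: [the proximate cause is not an insured peril? no] AND [Designated Damage (paragraph 9)? yes] AND [the loss occurred during the period of cover? no] → not satisfied.
paragraph 1 — Assessable Incident: [not a Registered Loss (paragraph 10)? yes] AND [the loss arose from gradual deterioration? yes] → satisfied.
paragraph 8 — Senior Incident: the damaged item is specified on the schedule? no; the policyholder held no insurable interest at the date of loss? yes; the premium has been paid in full? no — 1 of 3 hold (need ≥2) → not satisfied.
paragraph 7 — Scheduled Claim: [not a Senior Incident (paragraph 8)? yes] AND [the loss occurred during the period of cover? no] → not satisfied.
paragraph 12 — Tier III Occurrence: [the insured property was occupied at the time of loss? no] OR [not a Scheduled Claim (paragraph 7)? yes] → satisfied.
paragraph 6 — Tier V Peril: [the loss was not caused by a third party? no] AND [the premium has not been paid in full? yes] → not satisfied.
paragraph 2 — Authorised Damage: [not a Tier III Occurrence (paragraph 12)? no] OR [not a Tier V Peril (paragraph 6)? yes] → satisfied.
paragraph 3 — Tier IV Incident: [Assessable Incident (paragraph 1)? yes] AND [Authorised Damage (paragraph 2)? yes] → satisfied.

Yes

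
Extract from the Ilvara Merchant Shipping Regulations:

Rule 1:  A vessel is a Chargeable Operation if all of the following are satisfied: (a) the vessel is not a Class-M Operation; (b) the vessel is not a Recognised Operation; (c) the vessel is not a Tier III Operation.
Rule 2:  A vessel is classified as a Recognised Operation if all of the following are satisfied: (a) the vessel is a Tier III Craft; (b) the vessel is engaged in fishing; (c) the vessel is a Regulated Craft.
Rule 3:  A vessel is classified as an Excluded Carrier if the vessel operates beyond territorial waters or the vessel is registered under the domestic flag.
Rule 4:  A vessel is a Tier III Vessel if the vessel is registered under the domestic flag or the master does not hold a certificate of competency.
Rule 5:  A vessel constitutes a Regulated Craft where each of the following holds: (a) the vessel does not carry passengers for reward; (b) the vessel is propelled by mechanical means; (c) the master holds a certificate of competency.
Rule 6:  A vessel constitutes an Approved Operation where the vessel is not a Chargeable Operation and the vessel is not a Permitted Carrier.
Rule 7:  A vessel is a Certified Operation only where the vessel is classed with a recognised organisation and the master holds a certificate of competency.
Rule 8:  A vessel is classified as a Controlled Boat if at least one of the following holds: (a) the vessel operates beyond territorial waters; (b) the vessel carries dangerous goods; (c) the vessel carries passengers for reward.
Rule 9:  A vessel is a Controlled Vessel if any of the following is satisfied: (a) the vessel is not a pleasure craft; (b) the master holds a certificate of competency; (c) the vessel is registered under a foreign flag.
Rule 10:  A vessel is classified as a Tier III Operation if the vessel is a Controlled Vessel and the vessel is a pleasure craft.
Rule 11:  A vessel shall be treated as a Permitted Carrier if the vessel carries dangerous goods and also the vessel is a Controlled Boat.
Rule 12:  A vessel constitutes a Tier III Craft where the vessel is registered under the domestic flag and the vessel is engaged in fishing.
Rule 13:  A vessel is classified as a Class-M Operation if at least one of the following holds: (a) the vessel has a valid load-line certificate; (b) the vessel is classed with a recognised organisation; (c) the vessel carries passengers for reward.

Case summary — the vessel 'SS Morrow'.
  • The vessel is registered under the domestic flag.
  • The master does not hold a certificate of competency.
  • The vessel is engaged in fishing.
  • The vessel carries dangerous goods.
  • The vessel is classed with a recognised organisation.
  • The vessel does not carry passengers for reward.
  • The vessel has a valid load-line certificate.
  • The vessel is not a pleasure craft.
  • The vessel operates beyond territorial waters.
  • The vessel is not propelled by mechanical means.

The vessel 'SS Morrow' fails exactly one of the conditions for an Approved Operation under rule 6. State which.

rule 13 — Class-M Operation: [the vessel has a valid load-line certificate? yes] OR [the vessel is classed with a recognised organisation? yes] OR [the vessel carries passengers for reward? no] → satisfied.
rule 12 — Tier III Craft: [the vessel is registered under the domestic flag? yes] AND [the vessel is engaged in fishing? yes] → satisfied.
rule 5 — Regulated Craft: [the vessel does not carry passengers for reward? yes] AND [the vessel is propelled by mechanical means? no] AND [the master holds a certificate of competency? no] → not satisfied.
rule 2 — Recognised Operation: [Tier III Craft (rule 12)? yes] AND [the vessel is engaged in fishing? yes] AND [Regulated Craft (rule 5)? no] → not satisfied.
rule 9 — Controlled Vessel: [the vessel is not a pleasure craft? yes] OR [the master holds a certificate of competency? no] OR [the vessel is registered under a foreign flag? no] → satisfied.
rule 10 — Tier III Operation: [Controlled Vessel (rule 9)? yes] AND [the vessel is a pleasure craft? no] → not satisfied.
rule 1 — Chargeable Operation: [not a Class-M Operation (rule 13)? no] AND [not a Recognised Operation (rule 2)? yes] AND [not a Tier III Operation (rule 10)? yes] → not satisfied.
rule 8 — Controlled Boat: [the vessel operates beyond territorial waters? yes] OR [the vessel carries dangerous goods? yes] OR [the vessel carries passengers for reward? no] → satisfied.
rule 11 — Permitted Carrier: [the vessel carries dangerous goods? yes] AND [Controlled Boat (rule 8)? yes] → satisfied.
rule 6 — Approved Operation: [not a Chargeable Operation (rule 1)? yes] AND [not a Permitted Carrier (rule 11)? no] → not satisfied.

Permitted Carrier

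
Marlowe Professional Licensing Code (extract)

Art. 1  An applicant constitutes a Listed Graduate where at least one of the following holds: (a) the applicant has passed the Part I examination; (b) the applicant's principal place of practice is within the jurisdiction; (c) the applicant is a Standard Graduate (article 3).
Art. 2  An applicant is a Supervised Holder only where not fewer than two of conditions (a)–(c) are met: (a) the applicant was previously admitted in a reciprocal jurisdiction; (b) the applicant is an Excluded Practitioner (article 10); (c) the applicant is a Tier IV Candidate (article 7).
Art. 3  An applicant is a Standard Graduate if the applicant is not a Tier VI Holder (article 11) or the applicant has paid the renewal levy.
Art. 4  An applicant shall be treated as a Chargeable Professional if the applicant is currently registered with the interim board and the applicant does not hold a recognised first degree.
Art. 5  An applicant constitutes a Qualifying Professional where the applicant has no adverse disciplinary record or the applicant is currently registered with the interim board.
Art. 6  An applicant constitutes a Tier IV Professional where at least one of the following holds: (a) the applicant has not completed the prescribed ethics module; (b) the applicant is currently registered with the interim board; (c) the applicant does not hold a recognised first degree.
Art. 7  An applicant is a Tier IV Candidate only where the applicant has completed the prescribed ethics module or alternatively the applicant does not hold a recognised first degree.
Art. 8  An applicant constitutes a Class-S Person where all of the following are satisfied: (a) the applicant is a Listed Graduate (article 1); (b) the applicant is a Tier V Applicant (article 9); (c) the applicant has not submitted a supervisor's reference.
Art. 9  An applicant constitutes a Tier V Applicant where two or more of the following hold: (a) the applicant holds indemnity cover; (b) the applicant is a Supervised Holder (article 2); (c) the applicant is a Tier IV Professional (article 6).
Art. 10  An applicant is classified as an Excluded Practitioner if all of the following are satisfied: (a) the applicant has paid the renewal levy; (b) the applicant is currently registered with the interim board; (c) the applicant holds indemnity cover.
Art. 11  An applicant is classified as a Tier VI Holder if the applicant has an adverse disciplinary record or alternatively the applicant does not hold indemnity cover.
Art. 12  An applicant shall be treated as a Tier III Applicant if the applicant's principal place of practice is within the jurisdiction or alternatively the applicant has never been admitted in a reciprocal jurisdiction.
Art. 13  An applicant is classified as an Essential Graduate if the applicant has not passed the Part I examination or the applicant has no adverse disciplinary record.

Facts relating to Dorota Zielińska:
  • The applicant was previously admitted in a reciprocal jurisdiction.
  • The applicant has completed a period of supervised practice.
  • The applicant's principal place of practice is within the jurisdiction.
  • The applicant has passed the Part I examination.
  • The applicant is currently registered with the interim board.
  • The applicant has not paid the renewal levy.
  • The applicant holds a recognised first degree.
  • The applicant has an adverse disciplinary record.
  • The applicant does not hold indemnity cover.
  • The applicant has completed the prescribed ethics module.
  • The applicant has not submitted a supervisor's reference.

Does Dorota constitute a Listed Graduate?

Under article 11: the applicant has an adverse disciplinary record? yes; or the applicant does not hold indemnity cover? yes. So the applicant is a Tier VI Holder.
Under article 3: not a Tier VI Holder (article 11)? no; or the applicant has paid the renewal levy? no. So the applicant is not a Standard Graduate.
Under article 1: the applicant has passed the Part I examination? yes; or the applicant's principal place of practice is within the jurisdiction? yes; or Standard Graduate (article 3)? no. So the applicant is a Listed Graduate.

Yes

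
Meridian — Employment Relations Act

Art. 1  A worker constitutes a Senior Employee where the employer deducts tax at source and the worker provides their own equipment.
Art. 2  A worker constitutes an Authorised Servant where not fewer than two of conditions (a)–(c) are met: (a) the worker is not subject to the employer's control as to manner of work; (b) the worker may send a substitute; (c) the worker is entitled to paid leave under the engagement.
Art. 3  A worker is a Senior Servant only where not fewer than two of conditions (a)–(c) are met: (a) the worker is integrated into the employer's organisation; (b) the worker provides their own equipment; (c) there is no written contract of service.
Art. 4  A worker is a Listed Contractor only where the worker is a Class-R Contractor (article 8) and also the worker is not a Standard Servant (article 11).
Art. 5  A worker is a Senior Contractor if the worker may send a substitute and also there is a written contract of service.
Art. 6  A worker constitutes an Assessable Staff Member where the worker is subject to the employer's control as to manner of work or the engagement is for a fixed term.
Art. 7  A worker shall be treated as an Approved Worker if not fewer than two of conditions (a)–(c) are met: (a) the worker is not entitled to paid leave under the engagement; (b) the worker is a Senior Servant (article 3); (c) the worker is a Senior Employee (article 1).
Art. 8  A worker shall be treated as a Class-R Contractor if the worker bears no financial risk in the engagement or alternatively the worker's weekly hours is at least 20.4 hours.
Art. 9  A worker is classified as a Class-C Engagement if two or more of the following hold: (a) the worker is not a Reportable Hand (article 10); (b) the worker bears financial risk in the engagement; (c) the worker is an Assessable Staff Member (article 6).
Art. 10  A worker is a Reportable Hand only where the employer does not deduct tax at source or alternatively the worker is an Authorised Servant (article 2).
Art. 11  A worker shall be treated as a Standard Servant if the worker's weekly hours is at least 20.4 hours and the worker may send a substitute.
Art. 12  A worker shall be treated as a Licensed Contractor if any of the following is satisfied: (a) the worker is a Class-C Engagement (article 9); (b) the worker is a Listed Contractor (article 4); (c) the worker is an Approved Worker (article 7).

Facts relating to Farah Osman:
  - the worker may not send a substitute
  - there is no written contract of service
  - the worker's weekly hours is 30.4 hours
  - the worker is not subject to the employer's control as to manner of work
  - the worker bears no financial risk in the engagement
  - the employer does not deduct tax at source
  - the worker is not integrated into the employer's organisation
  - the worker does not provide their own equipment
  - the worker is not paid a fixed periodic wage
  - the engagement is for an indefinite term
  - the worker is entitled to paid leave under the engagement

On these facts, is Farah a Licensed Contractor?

Under article 2: the worker is not subject to the employer's control as to manner of work? yes; the worker may send a substitute? no; the worker is entitled to paid leave under the engagement? yes — 2 of 3 hold (need ≥2) → satisfied.
Under article 10: the employer does not deduct tax at source? yes; or Authorised Servant (article 2)? yes. So the worker is a Reportable Hand.
Under article 6: the worker is subject to the employer's control as to manner of work? no; or the engagement is for a fixed term? no. So the worker is not an Assessable Staff Member.
Under article 9: not a Reportable Hand (article 10)? no; the worker bears financial risk in the engagement? no; Assessable Staff Member (article 6)? no — 0 of 3 hold (need ≥2) → not satisfied.
Under article 8: the worker bears no financial risk in the engagement? yes; or worker's weekly hours: 30.4 hours ≥ 20.4 hours? yes. So the worker is a Class-R Contractor.
Under article 11: worker's weekly hours: 30.4 hours ≥ 20.4 hours? yes; and the worker may send a substitute? no. So the worker is not a Standard Servant.
Under article 4: Class-R Contractor (article 8)? yes; and not a Standard Servant (article 11)? yes. So the worker is a Listed Contractor.
Under article 3: the worker is integrated into the employer's organisation? no; the worker provides their own equipment? no; there is no written contract of service? yes — 1 of 3 hold (need ≥2) → not satisfied.
Under article 1: the employer deducts tax at source? no; and the worker provides their own equipment? no. So the worker is not a Senior Employee.
Under article 7: the worker is not entitled to paid leave under the engagement? no; Senior Servant (article 3)? no; Senior Employee (article 1)? no — 0 of 3 hold (need ≥2) → not satisfied.
Under article 12: Class-C Engagement (article 9)? no; or Listed Contractor (article 4)? yes; or Approved Worker (article 7)? no. So the worker is a Licensed Contractor.

Yes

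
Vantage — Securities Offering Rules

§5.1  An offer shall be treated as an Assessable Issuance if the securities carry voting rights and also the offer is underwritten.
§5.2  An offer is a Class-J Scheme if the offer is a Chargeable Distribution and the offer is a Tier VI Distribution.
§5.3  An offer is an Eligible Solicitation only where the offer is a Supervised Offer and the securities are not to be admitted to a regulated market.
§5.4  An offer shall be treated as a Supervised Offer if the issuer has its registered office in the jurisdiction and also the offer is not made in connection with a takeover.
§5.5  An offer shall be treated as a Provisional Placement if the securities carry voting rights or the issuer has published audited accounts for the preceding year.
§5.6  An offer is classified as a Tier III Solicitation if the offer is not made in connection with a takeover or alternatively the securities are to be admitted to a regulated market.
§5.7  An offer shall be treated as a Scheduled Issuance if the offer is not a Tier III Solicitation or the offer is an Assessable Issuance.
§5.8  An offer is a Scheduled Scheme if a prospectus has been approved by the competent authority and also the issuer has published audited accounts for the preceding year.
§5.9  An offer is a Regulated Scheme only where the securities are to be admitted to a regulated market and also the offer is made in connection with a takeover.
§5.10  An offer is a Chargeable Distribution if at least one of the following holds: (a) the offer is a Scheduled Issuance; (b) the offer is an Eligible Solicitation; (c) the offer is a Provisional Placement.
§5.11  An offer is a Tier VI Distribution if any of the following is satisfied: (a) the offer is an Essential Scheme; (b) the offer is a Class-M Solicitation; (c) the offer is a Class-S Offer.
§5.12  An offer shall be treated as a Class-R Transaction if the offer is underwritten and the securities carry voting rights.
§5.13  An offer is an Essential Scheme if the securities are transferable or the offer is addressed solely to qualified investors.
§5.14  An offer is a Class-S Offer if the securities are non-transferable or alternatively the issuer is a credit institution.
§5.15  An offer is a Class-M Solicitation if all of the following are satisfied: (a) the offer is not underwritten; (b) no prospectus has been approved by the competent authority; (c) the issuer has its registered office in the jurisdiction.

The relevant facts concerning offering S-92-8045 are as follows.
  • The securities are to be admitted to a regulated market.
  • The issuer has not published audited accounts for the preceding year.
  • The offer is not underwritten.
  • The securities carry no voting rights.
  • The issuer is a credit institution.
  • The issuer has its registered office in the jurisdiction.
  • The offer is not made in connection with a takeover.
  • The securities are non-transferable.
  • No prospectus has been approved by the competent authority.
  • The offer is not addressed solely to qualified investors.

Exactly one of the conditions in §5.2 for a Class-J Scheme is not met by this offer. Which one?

§5.6 — Tier III Solicitation: [the offer is not made in connection with a takeover? yes] OR [the securities are to be admitted to a regulated market? yes] → satisfied.
§5.1 — Assessable Issuance: [the securities carry voting rights? no] AND [the offer is underwritten? no] → not satisfied.
§5.7 — Scheduled Issuance: [not a Tier III Solicitation (§5.6)? no] OR [Assessable Issuance (§5.1)? no] → not satisfied.
§5.4 — Supervised Offer: [the issuer has its registered office in the jurisdiction? yes] AND [the offer is not made in connection with a takeover? yes] → satisfied.
§5.3 — Eligible Solicitation: [Supervised Offer (§5.4)? yes] AND [the securities are not to be admitted to a regulated market? no] → not satisfied.
§5.5 — Provisional Placement: [the securities carry voting rights? no] OR [the issuer has published audited accounts for the preceding year? no] → not satisfied.
§5.10 — Chargeable Distribution: [Scheduled Issuance (§5.7)? no] OR [Eligible Solicitation (§5.3)? no] OR [Provisional Placement (§5.5)? no] → not satisfied.
§5.13 — Essential Scheme: [the securities are transferable? no] OR [the offer is addressed solely to qualified investors? no] → not satisfied.
§5.15 — Class-M Solicitation: [the offer is not underwritten? yes] AND [no prospectus has been approved by the competent authority? yes] AND [the issuer has its registered office in the jurisdiction? yes] → satisfied.
§5.14 — Class-S Offer: [the securities are non-transferable? yes] OR [the issuer is a credit institution? yes] → satisfied.
§5.11 — Tier VI Distribution: [Essential Scheme (§5.13)? no] OR [Class-M Solicitation (§5.15)? yes] OR [Class-S Offer (§5.14)? yes] → satisfied.
§5.2 — Class-J Scheme: [Chargeable Distribution (§5.10)? no] AND [Tier VI Distribution (§5.11)? yes] → not satisfied.

Chargeable Distribution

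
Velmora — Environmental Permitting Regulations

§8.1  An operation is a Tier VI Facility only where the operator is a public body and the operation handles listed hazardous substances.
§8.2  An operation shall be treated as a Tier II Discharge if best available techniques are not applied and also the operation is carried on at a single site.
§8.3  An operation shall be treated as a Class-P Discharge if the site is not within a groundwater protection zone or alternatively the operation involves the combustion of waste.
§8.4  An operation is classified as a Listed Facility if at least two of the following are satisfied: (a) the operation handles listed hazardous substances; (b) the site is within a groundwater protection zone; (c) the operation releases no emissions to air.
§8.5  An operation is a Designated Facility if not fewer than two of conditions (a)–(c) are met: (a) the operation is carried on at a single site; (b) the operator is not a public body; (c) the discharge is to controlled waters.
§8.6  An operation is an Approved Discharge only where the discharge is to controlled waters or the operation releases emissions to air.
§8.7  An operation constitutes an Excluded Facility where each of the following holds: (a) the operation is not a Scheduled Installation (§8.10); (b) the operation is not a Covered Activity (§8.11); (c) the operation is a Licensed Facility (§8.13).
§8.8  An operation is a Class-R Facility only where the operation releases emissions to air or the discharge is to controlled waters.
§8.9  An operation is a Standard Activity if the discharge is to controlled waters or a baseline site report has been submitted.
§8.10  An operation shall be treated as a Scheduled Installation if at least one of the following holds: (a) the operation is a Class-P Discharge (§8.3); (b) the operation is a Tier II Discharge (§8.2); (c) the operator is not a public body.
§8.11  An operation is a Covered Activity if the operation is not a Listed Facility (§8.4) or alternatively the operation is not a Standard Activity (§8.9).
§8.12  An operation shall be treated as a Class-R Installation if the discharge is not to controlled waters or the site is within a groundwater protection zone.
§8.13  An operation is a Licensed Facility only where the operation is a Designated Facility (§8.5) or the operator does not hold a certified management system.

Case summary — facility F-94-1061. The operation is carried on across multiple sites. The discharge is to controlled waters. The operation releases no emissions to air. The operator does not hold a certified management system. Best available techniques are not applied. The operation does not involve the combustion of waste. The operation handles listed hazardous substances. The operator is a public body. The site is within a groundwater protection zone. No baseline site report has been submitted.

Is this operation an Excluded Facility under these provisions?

§8.3 — Class-P Discharge: [the site is not within a groundwater protection zone? no] OR [the operation involves the combustion of waste? no] → not satisfied.
§8.2 — Tier II Discharge: [best available techniques are not applied? yes] AND [the operation is carried on at a single site? no] → not satisfied.
§8.10 — Scheduled Installation: [Class-P Discharge (§8.3)? no] OR [Tier II Discharge (§8.2)? no] OR [the operator is not a public body? no] → not satisfied.
§8.4 — Listed Facility: the operation handles listed hazardous substances? yes; the site is within a groundwater protection zone? yes; the operation releases no emissions to air? yes — 3 of 3 hold (need ≥2) → satisfied.
§8.9 — Standard Activity: [the discharge is to controlled waters? yes] OR [a baseline site report has been submitted? no] → satisfied.
§8.11 — Covered Activity: [not a Listed Facility (§8.4)? no] OR [not a Standard Activity (§8.9)? no] → not satisfied.
§8.5 — Designated Facility: the operation is carried on at a single site? no; the operator is not a public body? no; the discharge is to controlled waters? yes — 1 of 3 hold (need ≥2) → not satisfied.
§8.13 — Licensed Facility: [Designated Facility (§8.5)? no] OR [the operator does not hold a certified management system? yes] → satisfied.
§8.7 — Excluded Facility: [not a Scheduled Installation (§8.10)? yes] AND [not a Covered Activity (§8.11)? yes] AND [Licensed Facility (§8.13)? yes] → satisfied.

Yes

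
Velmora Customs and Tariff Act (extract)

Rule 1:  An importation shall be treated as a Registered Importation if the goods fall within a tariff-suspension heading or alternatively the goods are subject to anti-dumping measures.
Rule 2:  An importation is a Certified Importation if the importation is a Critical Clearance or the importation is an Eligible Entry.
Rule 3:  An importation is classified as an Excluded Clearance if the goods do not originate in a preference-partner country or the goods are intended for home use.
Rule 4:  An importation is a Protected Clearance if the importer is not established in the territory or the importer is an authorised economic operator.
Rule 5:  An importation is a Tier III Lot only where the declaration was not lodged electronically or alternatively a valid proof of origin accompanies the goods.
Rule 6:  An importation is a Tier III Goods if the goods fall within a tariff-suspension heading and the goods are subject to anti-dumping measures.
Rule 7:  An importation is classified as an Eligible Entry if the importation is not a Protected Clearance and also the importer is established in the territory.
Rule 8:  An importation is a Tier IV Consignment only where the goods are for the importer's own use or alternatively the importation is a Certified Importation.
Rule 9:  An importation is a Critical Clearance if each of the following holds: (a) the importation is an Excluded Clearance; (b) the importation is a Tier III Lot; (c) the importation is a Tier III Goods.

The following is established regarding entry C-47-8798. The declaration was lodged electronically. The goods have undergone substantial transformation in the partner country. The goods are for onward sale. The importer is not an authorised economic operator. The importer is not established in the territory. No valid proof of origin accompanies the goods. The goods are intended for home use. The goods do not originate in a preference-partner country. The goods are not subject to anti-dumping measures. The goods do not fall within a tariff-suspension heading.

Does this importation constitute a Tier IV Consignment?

rule 3 — Excluded Clearance: [the goods do not originate in a preference-partner country? yes] OR [the goods are intended for home use? yes] → satisfied.
rule 5 — Tier III Lot: [the declaration was not lodged electronically? no] OR [a valid proof of origin accompanies the goods? no] → not satisfied.
rule 6 — Tier III Goods: [the goods fall within a tariff-suspension heading? no] AND [the goods are subject to anti-dumping measures? no] → not satisfied.
rule 9 — Critical Clearance: [Excluded Clearance (rule 3)? yes] AND [Tier III Lot (rule 5)? no] AND [Tier III Goods (rule 6)? no] → not satisfied.
rule 4 — Protected Clearance: [the importer is not established in the territory? yes] OR [the importer is an authorised economic operator? no] → satisfied.
rule 7 — Eligible Entry: [not a Protected Clearance (rule 4)? no] AND [the importer is established in the territory? no] → not satisfied.
rule 2 — Certified Importation: [Critical Clearance (rule 9)? no] OR [Eligible Entry (rule 7)? no] → not satisfied.
rule 8 — Tier IV Consignment: [the goods are for the importer's own use? no] OR [Certified Importation (rule 2)? no] → not satisfied.

No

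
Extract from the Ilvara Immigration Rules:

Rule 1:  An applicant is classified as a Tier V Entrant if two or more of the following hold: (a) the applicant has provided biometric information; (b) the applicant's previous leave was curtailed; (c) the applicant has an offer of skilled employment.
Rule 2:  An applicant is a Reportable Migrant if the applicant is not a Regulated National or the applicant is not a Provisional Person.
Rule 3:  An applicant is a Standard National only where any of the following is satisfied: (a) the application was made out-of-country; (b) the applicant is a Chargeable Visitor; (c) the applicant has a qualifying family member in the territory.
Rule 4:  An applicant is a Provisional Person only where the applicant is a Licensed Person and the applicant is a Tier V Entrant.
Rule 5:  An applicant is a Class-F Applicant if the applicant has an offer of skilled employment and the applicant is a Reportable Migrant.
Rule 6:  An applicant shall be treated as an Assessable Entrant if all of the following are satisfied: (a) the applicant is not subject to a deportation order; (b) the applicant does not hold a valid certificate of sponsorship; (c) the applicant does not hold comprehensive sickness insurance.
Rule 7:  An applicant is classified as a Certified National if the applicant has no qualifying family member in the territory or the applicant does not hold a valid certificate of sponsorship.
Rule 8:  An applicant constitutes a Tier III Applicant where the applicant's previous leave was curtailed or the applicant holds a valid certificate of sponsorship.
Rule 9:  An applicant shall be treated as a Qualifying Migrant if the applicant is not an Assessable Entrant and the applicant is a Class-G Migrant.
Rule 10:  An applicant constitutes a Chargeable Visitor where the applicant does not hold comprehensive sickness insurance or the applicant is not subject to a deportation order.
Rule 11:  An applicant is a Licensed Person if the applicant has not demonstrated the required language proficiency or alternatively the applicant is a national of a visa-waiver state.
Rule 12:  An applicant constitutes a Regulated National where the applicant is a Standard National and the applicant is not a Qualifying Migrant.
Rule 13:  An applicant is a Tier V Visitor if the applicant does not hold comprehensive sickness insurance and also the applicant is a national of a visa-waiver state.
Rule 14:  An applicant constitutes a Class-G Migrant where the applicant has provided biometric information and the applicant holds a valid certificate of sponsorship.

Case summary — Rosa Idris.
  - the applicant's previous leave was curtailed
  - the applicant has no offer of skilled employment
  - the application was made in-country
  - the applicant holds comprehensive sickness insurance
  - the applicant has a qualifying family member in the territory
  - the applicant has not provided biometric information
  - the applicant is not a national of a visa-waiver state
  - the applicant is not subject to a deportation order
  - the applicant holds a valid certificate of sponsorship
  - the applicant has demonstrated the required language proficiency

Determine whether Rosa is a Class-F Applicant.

rule 10 — Chargeable Visitor: [the applicant does not hold comprehensive sickness insurance? no] OR [the applicant is not subject to a deportation order? yes] → satisfied.
rule 3 — Standard National: [the application was made out-of-country? no] OR [Chargeable Visitor (rule 10)? yes] OR [the applicant has a qualifying family member in the territory? yes] → satisfied.
rule 6 — Assessable Entrant: [the applicant is not subject to a deportation order? yes] AND [the applicant does not hold a valid certificate of sponsorship? no] AND [the applicant does not hold comprehensive sickness insurance? no] → not satisfied.
rule 14 — Class-G Migrant: [the applicant has provided biometric information? no] AND [the applicant holds a valid certificate of sponsorship? yes] → not satisfied.
rule 9 — Qualifying Migrant: [not an Assessable Entrant (rule 6)? yes] AND [Class-G Migrant (rule 14)? no] → not satisfied.
rule 12 — Regulated National: [Standard National (rule 3)? yes] AND [not a Qualifying Migrant (rule 9)? yes] → satisfied.
rule 11 — Licensed Person: [the applicant has not demonstrated the required language proficiency? no] OR [the applicant is a national of a visa-waiver state? no] → not satisfied.
rule 1 — Tier V Entrant: the applicant has provided biometric information? no; the applicant's previous leave was curtailed? yes; the applicant has an offer of skilled employment? no — 1 of 3 hold (need ≥2) → not satisfied.
rule 4 — Provisional Person: [Licensed Person (rule 11)? no] AND [Tier V Entrant (rule 1)? no] → not satisfied.
rule 2 — Reportable Migrant: [not a Regulated National (rule 12)? no] OR [not a Provisional Person (rule 4)? yes] → satisfied.
rule 5 — Class-F Applicant: [the applicant has an offer of skilled employment? no] AND [Reportable Migrant (rule 2)? yes] → not satisfied.

No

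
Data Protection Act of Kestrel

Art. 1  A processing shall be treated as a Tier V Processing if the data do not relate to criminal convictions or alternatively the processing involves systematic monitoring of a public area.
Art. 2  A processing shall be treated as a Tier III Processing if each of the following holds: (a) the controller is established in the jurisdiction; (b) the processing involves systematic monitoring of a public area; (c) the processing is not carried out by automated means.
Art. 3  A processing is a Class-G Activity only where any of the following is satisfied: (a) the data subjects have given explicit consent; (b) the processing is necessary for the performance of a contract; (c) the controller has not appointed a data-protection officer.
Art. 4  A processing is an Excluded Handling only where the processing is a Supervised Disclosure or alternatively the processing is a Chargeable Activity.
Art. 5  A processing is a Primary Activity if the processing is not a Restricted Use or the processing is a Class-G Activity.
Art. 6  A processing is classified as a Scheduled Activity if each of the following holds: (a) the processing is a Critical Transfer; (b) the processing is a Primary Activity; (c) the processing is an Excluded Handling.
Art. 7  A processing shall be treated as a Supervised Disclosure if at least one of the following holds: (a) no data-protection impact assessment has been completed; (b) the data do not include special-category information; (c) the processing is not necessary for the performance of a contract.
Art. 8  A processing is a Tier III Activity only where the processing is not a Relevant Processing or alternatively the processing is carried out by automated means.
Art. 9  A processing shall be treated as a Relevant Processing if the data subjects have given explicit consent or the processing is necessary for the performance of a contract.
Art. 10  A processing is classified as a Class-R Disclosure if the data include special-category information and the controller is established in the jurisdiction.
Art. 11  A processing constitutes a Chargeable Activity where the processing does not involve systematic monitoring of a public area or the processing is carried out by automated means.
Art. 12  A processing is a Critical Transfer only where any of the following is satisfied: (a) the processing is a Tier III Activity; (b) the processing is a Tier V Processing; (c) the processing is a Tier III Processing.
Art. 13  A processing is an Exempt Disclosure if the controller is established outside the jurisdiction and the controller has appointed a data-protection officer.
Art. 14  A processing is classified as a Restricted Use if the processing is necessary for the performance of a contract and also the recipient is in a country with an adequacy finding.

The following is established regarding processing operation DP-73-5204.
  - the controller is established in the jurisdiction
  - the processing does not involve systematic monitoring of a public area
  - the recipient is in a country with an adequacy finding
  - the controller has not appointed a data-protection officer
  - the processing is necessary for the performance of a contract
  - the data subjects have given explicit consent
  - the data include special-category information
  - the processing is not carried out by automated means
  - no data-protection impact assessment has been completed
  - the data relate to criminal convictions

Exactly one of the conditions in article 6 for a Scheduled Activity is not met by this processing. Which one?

article 9 — Relevant Processing: [the data subjects have given explicit consent? yes] OR [the processing is necessary for the performance of a contract? yes] → satisfied.
article 8 — Tier III Activity: [not a Relevant Processing (article 9)? no] OR [the processing is carried out by automated means? no] → not satisfied.
article 1 — Tier V Processing: [the data do not relate to criminal convictions? no] OR [the processing involves systematic monitoring of a public area? no] → not satisfied.
article 2 — Tier III Processing: [the controller is established in the jurisdiction? yes] AND [the processing involves systematic monitoring of a public area? no] AND [the processing is not carried out by automated means? yes] → not satisfied.
article 12 — Critical Transfer: [Tier III Activity (article 8)? no] OR [Tier V Processing (article 1)? no] OR [Tier III Processing (article 2)? no] → not satisfied.
article 14 — Restricted Use: [the processing is necessary for the performance of a contract? yes] AND [the recipient is in a country with an adequacy finding? yes] → satisfied.
article 3 — Class-G Activity: [the data subjects have given explicit consent? yes] OR [the processing is necessary for the performance of a contract? yes] OR [the controller has not appointed a data-protection officer? yes] → satisfied.
article 5 — Primary Activity: [not a Restricted Use (article 14)? no] OR [Class-G Activity (article 3)? yes] → satisfied.
article 7 — Supervised Disclosure: [no data-protection impact assessment has been completed? yes] OR [the data do not include special-category information? no] OR [the processing is not necessary for the performance of a contract? no] → satisfied.
article 11 — Chargeable Activity: [the processing does not involve systematic monitoring of a public area? yes] OR [the processing is carried out by automated means? no] → satisfied.
article 4 — Excluded Handling: [Supervised Disclosure (article 7)? yes] OR [Chargeable Activity (article 11)? yes] → satisfied.
article 6 — Scheduled Activity: [Critical Transfer (article 12)? no] AND [Primary Activity (article 5)? yes] AND [Excluded Handling (article 4)? yes] → not satisfied.

Critical Transfer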